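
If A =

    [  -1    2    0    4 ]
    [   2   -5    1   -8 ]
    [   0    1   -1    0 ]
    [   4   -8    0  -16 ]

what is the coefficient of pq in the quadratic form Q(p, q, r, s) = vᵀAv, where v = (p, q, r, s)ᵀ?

4

The coefficient of pq is A[1,2] + A[2,1] = 2·2 = 4.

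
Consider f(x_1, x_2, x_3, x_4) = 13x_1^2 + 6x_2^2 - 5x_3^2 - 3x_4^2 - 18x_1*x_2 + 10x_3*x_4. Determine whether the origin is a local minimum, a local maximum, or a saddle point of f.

saddle point

The Hessian at the origin is H = [[26, -18, 0, 0], [-18, 12, 0, 0], [0, 0, -10, 10], [0, 0, 10, -6]].
Symmetric row and column elimination reduces H to a congruent diagonal form with pivots 26, -6/13, -10, 4.
That gives 2 positive, 2 negative pivots.
H is indefinite, so the origin is a saddle point.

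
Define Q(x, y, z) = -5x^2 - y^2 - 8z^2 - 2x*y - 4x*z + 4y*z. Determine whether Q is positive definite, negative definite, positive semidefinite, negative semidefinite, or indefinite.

Write A = [[-5, -1, -2], [-1, -1, 2], [-2, 2, -8]].
Row-reducing A symmetrically gives the diagonal entries -5, -4/5, 0.
Counting signs: 2 negative, 1 zero.
Hence Q is negative semidefinite.

negative semidefinite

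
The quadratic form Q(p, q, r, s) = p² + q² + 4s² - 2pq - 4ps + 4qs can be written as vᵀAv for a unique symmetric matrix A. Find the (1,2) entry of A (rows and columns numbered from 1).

-1

The coefficient of p·q in Q is -2. For a symmetric A this equals A[1,2] + A[2,1] = 2·A[1,2].
So A[1,2] = -2/2 = -1.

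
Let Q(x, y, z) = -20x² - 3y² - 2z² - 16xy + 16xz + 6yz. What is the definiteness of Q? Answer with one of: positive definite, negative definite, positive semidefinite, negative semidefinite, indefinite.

indefinite

The associated matrix is A = [[-20, -8, 8], [-8, -3, 3], [8, 3, -2]].
Row-reducing A symmetrically gives the diagonal entries -20, 1/5, 1.
That gives 2 positive, 1 negative pivots.
Hence Q is indefinite.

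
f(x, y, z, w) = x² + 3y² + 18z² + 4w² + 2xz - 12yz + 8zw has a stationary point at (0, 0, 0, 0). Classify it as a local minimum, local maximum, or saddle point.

local minimum

The Hessian at the origin is H = [[2, 0, 2, 0], [0, 6, -12, 0], [2, -12, 36, 8], [0, 0, 8, 8]].
Symmetric row and column elimination reduces H to a congruent diagonal form with pivots 2, 6, 10, 8/5.
So there are 4 positive pivots.
H is positive definite, so the origin is a strict local minimum.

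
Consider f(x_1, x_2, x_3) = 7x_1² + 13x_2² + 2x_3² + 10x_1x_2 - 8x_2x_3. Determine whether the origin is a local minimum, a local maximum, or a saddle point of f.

local minimum

The Hessian at the origin is H = [[14, 10, 0], [10, 26, -8], [0, -8, 4]].
Congruent diagonalization of H (simultaneous row and column reduction) yields pivots 14, 132/7, 20/33.
That gives 3 positive pivots.
H is positive definite, so the origin is a strict local minimum.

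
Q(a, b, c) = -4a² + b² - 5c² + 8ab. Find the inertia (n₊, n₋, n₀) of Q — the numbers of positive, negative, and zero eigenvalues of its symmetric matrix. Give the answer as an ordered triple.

(1, 2, 0)

Write A = [[-4, 4, 0], [4, 1, 0], [0, 0, -5]].
Symmetric row and column elimination reduces A to a congruent diagonal form with pivots -4, 5, -5.
Counting signs: 1 positive, 2 negative.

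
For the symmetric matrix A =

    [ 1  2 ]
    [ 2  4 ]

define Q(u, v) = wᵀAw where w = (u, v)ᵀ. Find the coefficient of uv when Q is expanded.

The coefficient of uv is A[1,2] + A[2,1] = 2·2 = 4.

4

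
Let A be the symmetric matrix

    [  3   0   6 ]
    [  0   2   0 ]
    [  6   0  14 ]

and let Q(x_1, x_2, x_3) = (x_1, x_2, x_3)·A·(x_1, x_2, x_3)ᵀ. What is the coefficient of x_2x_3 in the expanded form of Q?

The coefficient of x_2x_3 is A[2,3] + A[3,2] = 2·0 = 0.

0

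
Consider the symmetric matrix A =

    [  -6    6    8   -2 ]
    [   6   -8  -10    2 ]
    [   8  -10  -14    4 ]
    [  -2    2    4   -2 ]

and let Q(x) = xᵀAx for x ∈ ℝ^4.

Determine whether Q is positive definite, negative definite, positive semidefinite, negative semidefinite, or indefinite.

Row-reducing A symmetrically gives the diagonal entries -6, -2, -4/3, 0.
That gives 3 negative, 1 zero pivots.
Hence Q is negative semidefinite.

negative semidefinite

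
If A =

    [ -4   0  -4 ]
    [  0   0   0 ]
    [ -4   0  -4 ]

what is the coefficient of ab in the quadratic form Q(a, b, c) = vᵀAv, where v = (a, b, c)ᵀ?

0

The coefficient of ab is A[1,2] + A[2,1] = 2·0 = 0.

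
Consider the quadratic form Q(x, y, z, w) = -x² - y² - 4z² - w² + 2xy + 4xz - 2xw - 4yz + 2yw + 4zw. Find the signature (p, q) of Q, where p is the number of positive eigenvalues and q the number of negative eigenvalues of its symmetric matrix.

Write A = [[-1, 1, 2, -1], [1, -1, -2, 1], [2, -2, -4, 2], [-1, 1, 2, -1]].
Applying the same elementary operations to the rows and columns of A produces a congruent diagonal matrix with entries -1, 0, 0, 0.
So there are 1 negative, 3 zero pivots.

(0, 1)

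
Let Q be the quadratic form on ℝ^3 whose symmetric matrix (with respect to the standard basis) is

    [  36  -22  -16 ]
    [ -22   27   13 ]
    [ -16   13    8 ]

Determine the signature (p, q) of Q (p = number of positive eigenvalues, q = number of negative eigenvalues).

(3, 0)

Applying the same elementary operations to the rows and columns of A produces a congruent diagonal matrix with entries 36, 122/9, 15/122.
So there are 3 positive pivots.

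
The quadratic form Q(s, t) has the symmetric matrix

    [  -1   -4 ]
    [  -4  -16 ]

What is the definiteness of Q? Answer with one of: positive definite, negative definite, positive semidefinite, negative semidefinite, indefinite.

For the 2×2 matrix [[-1, -4], [-4, -16]]: det = -1·-16 − (-4)² = 0, trace = -17.
det = 0 so one eigenvalue is zero; the form is semidefinite with the sign of the trace.

negative semidefinite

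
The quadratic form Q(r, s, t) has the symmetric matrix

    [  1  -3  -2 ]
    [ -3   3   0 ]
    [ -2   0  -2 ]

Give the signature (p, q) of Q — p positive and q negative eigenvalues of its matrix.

Symmetric row and column elimination reduces A to a congruent diagonal form with pivots 1, -6, 0.
Counting signs: 1 positive, 1 negative, 1 zero.

(1, 1)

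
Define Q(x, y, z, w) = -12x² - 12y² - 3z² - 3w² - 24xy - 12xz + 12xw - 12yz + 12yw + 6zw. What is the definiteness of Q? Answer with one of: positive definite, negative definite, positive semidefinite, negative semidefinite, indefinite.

The symmetric matrix is A = [[-12, -12, -6, 6], [-12, -12, -6, 6], [-6, -6, -3, 3], [6, 6, 3, -3]].
Applying the same elementary operations to the rows and columns of A produces a congruent diagonal matrix with entries -12, 0, 0, 0.
That gives 1 negative, 3 zero pivots.
Hence Q is negative semidefinite.

negative semidefinite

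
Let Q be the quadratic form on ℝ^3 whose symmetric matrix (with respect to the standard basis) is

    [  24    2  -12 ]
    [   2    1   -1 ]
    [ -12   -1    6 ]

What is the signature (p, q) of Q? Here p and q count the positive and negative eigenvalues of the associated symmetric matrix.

Congruent diagonalization of A (simultaneous row and column reduction) yields pivots 24, 5/6, 0.
That gives 2 positive, 1 zero pivots.

(2, 0)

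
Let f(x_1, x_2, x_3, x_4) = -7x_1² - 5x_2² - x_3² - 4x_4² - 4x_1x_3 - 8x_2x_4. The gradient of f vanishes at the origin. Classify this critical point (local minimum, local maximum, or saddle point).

The Hessian at the origin is H = [[-14, 0, -4, 0], [0, -10, 0, -8], [-4, 0, -2, 0], [0, -8, 0, -8]].
Applying the same elementary operations to the rows and columns of H produces a congruent diagonal matrix with entries -14, -10, -6/7, -8/5.
So there are 4 negative pivots.
H is negative definite, so the origin is a strict local maximum.

local maximum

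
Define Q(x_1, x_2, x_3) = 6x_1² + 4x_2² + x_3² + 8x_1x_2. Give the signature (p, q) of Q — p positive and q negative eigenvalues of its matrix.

The associated matrix is A = [[6, 4, 0], [4, 4, 0], [0, 0, 1]].
Row-reducing A symmetrically gives the diagonal entries 6, 4/3, 1.
That gives 3 positive pivots.

(3, 0)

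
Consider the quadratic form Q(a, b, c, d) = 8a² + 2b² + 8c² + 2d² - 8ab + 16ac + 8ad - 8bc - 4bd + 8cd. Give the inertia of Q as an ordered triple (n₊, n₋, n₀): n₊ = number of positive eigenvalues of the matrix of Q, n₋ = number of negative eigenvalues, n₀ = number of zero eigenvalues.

The symmetric matrix is A = [[8, -4, 8, 4], [-4, 2, -4, -2], [8, -4, 8, 4], [4, -2, 4, 2]].
Congruent diagonalization of A (simultaneous row and column reduction) yields pivots 8, 0, 0, 0.
That gives 1 positive, 3 zero pivots.

(1, 0, 3)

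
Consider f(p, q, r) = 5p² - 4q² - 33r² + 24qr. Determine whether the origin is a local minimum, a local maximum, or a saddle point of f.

saddle point

The Hessian at the origin is H = [[10, 0, 0], [0, -8, 24], [0, 24, -66]].
Symmetric row and column elimination reduces H to a congruent diagonal form with pivots 10, -8, 6.
That gives 2 positive, 1 negative pivots.
H is indefinite, so the origin is a saddle point.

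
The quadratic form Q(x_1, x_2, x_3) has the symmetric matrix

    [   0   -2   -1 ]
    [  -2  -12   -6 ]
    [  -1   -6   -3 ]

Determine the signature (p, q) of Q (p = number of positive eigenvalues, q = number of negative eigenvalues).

By Sylvester's law of inertia any congruent diagonalization of A has 1 positive, 1 negative and 1 zero entries.

(1, 1)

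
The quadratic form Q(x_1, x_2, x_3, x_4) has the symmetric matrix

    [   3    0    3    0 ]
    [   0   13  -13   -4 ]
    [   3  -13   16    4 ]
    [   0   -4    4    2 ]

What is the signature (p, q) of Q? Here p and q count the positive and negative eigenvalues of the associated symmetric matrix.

(3, 0)

Congruent diagonalization of A (simultaneous row and column reduction) yields pivots 3, 13, 0, 10/13.
So there are 3 positive, 1 zero pivots.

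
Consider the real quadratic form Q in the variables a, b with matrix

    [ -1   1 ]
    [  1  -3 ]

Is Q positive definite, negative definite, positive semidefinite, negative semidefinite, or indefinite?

negative definite

Row-reducing A symmetrically gives the diagonal entries -1, -2.
That gives 2 negative pivots.
Hence Q is negative definite.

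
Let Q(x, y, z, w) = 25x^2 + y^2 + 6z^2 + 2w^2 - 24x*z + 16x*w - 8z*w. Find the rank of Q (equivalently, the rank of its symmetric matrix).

The symmetric matrix is A = [[25, 0, -12, 8], [0, 1, 0, 0], [-12, 0, 6, -4], [8, 0, -4, 2]].
An LDLᵀ factorisation of A has diagonal entries 25, 1, 6/25, -2/3.
Counting signs: 3 positive, 1 negative.
The rank is the number of nonzero pivots: 4.

4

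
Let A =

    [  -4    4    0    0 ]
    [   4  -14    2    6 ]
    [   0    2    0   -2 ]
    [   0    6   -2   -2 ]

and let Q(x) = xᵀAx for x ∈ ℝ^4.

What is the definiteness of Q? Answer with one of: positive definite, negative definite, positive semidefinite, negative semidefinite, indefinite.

indefinite

Symmetric row and column elimination reduces A to a congruent diagonal form with pivots -4, -10, 2/5, 0.
So there are 1 positive, 2 negative, 1 zero pivots.
Hence Q is indefinite.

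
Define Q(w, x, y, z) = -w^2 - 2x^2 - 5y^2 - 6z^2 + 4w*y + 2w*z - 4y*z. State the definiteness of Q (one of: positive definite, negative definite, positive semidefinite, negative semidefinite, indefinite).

negative definite

Write A = [[-1, 0, 2, 1], [0, -2, 0, 0], [2, 0, -5, -2], [1, 0, -2, -6]].
Applying the same elementary operations to the rows and columns of A produces a congruent diagonal matrix with entries -1, -2, -1, -5.
So there are 4 negative pivots.
Hence Q is negative definite.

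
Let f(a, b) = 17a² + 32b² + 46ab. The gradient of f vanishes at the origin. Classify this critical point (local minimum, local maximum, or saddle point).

local minimum

The Hessian at the origin is H = [[34, 46], [46, 64]].
det H = 34·64 − (46)² = 60 > 0 and H[1,1] = 34 > 0, so H is positive definite.
Therefore the origin is a local minimum.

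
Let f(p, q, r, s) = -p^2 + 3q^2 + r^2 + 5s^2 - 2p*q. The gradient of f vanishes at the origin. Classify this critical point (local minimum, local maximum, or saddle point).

The Hessian at the origin is H = [[-2, -2, 0, 0], [-2, 6, 0, 0], [0, 0, 2, 0], [0, 0, 0, 10]].
Row-reducing H symmetrically gives the diagonal entries -2, 8, 2, 10.
So there are 3 positive, 1 negative pivots.
H is indefinite, so the origin is a saddle point.

saddle point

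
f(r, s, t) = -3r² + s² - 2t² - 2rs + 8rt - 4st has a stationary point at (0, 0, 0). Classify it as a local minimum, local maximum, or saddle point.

The Hessian at the origin is H = [[-6, -2, 8], [-2, 2, -4], [8, -4, -4]].
Applying the same elementary operations to the rows and columns of H produces a congruent diagonal matrix with entries -6, 8/3, -10.
So there are 1 positive, 2 negative pivots.
H is indefinite, so the origin is a saddle point.

saddle point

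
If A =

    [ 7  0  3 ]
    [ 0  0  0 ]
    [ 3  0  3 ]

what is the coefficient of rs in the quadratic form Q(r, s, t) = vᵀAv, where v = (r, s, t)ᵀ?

The coefficient of rs is A[1,2] + A[2,1] = 2·0 = 0.

0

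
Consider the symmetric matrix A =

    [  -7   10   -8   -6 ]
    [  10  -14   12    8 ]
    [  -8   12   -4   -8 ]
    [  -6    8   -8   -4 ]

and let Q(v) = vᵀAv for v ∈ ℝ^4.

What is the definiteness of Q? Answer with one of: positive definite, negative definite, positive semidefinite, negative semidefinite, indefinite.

indefinite

Row-reducing A symmetrically gives the diagonal entries -7, 2/7, 4, 0.
So there are 2 positive, 1 negative, 1 zero pivots.
Hence Q is indefinite.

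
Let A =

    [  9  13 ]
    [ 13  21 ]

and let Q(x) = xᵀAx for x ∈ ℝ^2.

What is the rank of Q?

An LDLᵀ factorisation of A has diagonal entries 9, 20/9.
Counting signs: 2 positive.
The rank is the number of nonzero pivots: 2.

2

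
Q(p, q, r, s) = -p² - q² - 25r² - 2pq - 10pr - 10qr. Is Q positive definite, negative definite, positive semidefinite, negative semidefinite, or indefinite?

negative semidefinite

Write A = [[-1, -1, -5, 0], [-1, -1, -5, 0], [-5, -5, -25, 0], [0, 0, 0, 0]].
Row-reducing A symmetrically gives the diagonal entries -1, 0, 0, 0.
So there are 1 negative, 3 zero pivots.
Hence Q is negative semidefinite.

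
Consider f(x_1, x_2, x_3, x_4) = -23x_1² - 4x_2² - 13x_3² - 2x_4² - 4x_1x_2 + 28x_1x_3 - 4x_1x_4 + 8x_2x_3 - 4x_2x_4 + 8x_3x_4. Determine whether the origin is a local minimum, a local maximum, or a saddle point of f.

local maximum

The Hessian at the origin is H = [[-46, -4, 28, -4], [-4, -8, 8, -4], [28, 8, -26, 8], [-4, -4, 8, -4]].
Congruent diagonalization of H (simultaneous row and column reduction) yields pivots -46, -176/23, -54/11, -5/27.
That gives 4 negative pivots.
H is negative definite, so the origin is a strict local maximum.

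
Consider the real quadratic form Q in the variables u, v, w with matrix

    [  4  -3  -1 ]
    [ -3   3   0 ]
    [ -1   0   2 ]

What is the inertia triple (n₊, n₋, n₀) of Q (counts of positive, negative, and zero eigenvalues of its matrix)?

(3, 0, 0)

Row-reducing A symmetrically gives the diagonal entries 4, 3/4, 1.
Counting signs: 3 positive.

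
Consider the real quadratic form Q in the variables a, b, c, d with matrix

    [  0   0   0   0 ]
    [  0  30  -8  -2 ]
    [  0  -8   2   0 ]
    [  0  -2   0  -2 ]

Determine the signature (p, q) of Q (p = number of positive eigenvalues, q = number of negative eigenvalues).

Applying the same elementary operations to the rows and columns of A produces a congruent diagonal matrix with entries 0, 30, -2/15, 0.
So there are 1 positive, 1 negative, 2 zero pivots.

(1, 1)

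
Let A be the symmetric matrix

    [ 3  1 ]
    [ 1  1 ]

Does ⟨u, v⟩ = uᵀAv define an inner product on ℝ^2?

Symmetric row and column elimination reduces A to a congruent diagonal form with pivots 3, 2/3.
So there are 2 positive pivots.
Hence Q is positive definite.
⟨·,·⟩ is an inner product exactly when A is positive definite.

yes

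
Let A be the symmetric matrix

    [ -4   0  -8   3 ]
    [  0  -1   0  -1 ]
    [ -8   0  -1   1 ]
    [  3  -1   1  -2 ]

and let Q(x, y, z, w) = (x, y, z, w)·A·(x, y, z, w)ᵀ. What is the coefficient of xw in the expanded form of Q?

The coefficient of xw is A[1,4] + A[4,1] = 2·3 = 6.

6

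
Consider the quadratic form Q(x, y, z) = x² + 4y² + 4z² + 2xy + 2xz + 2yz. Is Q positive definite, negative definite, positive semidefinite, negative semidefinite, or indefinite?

The associated matrix is A = [[1, 1, 1], [1, 4, 1], [1, 1, 4]].
Applying the same elementary operations to the rows and columns of A produces a congruent diagonal matrix with entries 1, 3, 3.
So there are 3 positive pivots.
Hence Q is positive definite.

positive definite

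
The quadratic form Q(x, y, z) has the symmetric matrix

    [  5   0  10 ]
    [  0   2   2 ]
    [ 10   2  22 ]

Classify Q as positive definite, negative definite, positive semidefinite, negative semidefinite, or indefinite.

positive semidefinite

Row-reducing A symmetrically gives the diagonal entries 5, 2, 0.
Counting signs: 2 positive, 1 zero.
Hence Q is positive semidefinite.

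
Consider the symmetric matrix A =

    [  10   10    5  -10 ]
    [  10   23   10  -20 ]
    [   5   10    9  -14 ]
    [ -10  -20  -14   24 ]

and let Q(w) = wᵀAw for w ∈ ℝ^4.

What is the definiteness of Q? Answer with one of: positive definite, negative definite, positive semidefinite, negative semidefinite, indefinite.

positive definite

Leading principal minors: Δ_1 = 10, Δ_2 = 130, Δ_3 = 595, Δ_4 = 300.
All leading principal minors are positive, so by Sylvester's criterion Q is positive definite.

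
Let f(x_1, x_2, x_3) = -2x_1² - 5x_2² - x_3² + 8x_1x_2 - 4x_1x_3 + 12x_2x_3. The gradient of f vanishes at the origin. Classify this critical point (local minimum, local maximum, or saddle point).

saddle point

The Hessian at the origin is H = [[-4, 8, -4], [8, -10, 12], [-4, 12, -2]].
Row-reducing H symmetrically gives the diagonal entries -4, 6, -2/3.
Counting signs: 1 positive, 2 negative.
H is indefinite, so the origin is a saddle point.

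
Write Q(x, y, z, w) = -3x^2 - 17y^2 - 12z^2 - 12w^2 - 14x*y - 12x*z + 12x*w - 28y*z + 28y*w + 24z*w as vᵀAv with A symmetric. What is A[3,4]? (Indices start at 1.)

The coefficient of z·w in Q is 24. For a symmetric A this equals A[3,4] + A[4,3] = 2·A[3,4].
So A[3,4] = 24/2 = 12.

12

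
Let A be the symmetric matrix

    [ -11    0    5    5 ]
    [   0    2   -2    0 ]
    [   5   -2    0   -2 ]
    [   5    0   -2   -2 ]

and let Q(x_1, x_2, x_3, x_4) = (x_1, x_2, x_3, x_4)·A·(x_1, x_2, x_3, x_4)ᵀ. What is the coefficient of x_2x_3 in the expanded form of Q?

The coefficient of x_2x_3 is A[2,3] + A[3,2] = 2·(-2) = -4.

-4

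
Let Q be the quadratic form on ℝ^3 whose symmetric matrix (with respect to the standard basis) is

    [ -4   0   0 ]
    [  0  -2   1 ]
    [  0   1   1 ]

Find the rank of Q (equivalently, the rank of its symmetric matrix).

3

Congruent diagonalization of A (simultaneous row and column reduction) yields pivots -4, -2, 3/2.
That gives 1 positive, 2 negative pivots.
The rank is the number of nonzero pivots: 3.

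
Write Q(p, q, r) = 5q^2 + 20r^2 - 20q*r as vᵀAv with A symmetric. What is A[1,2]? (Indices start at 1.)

0

The coefficient of p·q in Q is 0. For a symmetric A this equals A[1,2] + A[2,1] = 2·A[1,2].
So A[1,2] = 0/2 = 0.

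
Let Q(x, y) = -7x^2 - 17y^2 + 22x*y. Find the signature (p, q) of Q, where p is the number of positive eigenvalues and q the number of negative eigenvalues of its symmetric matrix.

(1, 1)

The symmetric matrix is A = [[-7, 11], [11, -17]].
Symmetric row and column elimination reduces A to a congruent diagonal form with pivots -7, 2/7.
That gives 1 positive, 1 negative pivots.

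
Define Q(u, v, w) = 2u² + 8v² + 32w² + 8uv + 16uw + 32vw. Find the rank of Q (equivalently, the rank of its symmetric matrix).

1

Write A = [[2, 4, 8], [4, 8, 16], [8, 16, 32]].
Row-reducing A symmetrically gives the diagonal entries 2, 0, 0.
Counting signs: 1 positive, 2 zero.
The rank is the number of nonzero pivots: 1.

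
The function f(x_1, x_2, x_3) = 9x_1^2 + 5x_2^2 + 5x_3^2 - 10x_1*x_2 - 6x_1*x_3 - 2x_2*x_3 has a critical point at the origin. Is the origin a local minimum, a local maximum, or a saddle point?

local minimum

The Hessian at the origin is H = [[18, -10, -6], [-10, 10, -2], [-6, -2, 10]].
Row-reducing H symmetrically gives the diagonal entries 18, 40/9, 8/5.
So there are 3 positive pivots.
H is positive definite, so the origin is a strict local minimum.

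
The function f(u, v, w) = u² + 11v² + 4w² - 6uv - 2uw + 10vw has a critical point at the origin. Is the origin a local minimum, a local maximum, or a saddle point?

local minimum

The Hessian at the origin is H = [[2, -6, -2], [-6, 22, 10], [-2, 10, 8]].
Applying the same elementary operations to the rows and columns of H produces a congruent diagonal matrix with entries 2, 4, 2.
So there are 3 positive pivots.
H is positive definite, so the origin is a strict local minimum.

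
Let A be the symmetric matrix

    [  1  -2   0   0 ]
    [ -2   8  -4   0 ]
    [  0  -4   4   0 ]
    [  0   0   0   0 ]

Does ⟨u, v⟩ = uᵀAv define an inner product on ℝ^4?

Applying the same elementary operations to the rows and columns of A produces a congruent diagonal matrix with entries 1, 4, 0, 0.
So there are 2 positive, 2 zero pivots.
Hence Q is positive semidefinite.
⟨·,·⟩ is an inner product exactly when A is positive definite.

no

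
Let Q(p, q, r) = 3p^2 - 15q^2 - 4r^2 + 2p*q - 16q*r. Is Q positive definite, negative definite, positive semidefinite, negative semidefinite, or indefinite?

The associated matrix is A = [[3, 1, 0], [1, -15, -8], [0, -8, -4]].
An LDLᵀ factorisation of A has diagonal entries 3, -46/3, 4/23.
That gives 2 positive, 1 negative pivots.
Hence Q is indefinite.

indefinite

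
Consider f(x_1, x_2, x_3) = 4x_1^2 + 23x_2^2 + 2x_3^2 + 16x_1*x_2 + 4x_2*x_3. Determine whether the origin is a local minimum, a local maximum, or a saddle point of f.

The Hessian at the origin is H = [[8, 16, 0], [16, 46, 4], [0, 4, 4]].
An LDLᵀ factorisation of H has diagonal entries 8, 14, 20/7.
So there are 3 positive pivots.
H is positive definite, so the origin is a strict local minimum.

local minimum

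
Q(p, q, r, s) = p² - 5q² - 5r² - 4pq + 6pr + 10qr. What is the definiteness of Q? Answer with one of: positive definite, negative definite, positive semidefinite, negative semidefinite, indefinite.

Write A = [[1, -2, 3, 0], [-2, -5, 5, 0], [3, 5, -5, 0], [0, 0, 0, 0]].
Applying the same elementary operations to the rows and columns of A produces a congruent diagonal matrix with entries 1, -9, -5/9, 0.
So there are 1 positive, 2 negative, 1 zero pivots.
Hence Q is indefinite.

indefinite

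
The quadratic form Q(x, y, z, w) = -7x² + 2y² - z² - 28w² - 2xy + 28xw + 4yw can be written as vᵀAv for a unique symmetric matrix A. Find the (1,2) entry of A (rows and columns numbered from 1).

-1

The coefficient of x·y in Q is -2. For a symmetric A this equals A[1,2] + A[2,1] = 2·A[1,2].
So A[1,2] = -2/2 = -1.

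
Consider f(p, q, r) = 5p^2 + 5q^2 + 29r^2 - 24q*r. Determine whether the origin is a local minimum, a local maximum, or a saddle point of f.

local minimum

The Hessian at the origin is H = [[10, 0, 0], [0, 10, -24], [0, -24, 58]].
Applying the same elementary operations to the rows and columns of H produces a congruent diagonal matrix with entries 10, 10, 2/5.
Counting signs: 3 positive.
H is positive definite, so the origin is a strict local minimum.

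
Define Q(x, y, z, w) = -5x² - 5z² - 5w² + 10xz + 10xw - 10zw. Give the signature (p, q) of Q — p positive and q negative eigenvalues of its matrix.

The symmetric matrix is A = [[-5, 0, 5, 5], [0, 0, 0, 0], [5, 0, -5, -5], [5, 0, -5, -5]].
Congruent diagonalization of A (simultaneous row and column reduction) yields pivots -5, 0, 0, 0.
Counting signs: 1 negative, 3 zero.

(0, 1)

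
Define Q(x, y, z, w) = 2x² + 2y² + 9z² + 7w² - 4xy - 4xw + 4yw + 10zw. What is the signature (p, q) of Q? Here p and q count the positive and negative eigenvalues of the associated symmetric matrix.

(3, 0)

Write A = [[2, -2, 0, -2], [-2, 2, 0, 2], [0, 0, 9, 5], [-2, 2, 5, 7]].
Symmetric row and column elimination reduces A to a congruent diagonal form with pivots 2, 0, 9, 20/9.
Counting signs: 3 positive, 1 zero.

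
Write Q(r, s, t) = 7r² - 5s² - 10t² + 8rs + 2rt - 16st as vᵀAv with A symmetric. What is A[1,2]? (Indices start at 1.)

The coefficient of r·s in Q is 8. For a symmetric A this equals A[1,2] + A[2,1] = 2·A[1,2].
So A[1,2] = 8/2 = 4.

4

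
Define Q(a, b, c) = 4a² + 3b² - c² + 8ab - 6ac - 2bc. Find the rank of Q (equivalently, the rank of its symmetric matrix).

The symmetric matrix is A = [[4, 4, -3], [4, 3, -1], [-3, -1, -1]].
Applying the same elementary operations to the rows and columns of A produces a congruent diagonal matrix with entries 4, -1, 3/4.
Counting signs: 2 positive, 1 negative.
The rank is the number of nonzero pivots: 3.

3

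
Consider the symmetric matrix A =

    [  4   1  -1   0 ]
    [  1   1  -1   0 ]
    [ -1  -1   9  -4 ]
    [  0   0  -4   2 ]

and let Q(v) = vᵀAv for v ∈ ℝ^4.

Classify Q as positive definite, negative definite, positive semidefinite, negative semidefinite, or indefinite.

Congruent diagonalization of A (simultaneous row and column reduction) yields pivots 4, 3/4, 8, 0.
So there are 3 positive, 1 zero pivots.
Hence Q is positive semidefinite.

positive semidefinite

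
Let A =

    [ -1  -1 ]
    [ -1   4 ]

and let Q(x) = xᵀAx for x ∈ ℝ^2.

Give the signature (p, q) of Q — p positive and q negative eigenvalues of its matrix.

(1, 1)

Applying the same elementary operations to the rows and columns of A produces a congruent diagonal matrix with entries -1, 5.
So there are 1 positive, 1 negative pivots.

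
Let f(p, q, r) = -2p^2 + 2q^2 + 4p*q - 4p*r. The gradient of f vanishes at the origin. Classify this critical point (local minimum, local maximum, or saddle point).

The Hessian at the origin is H = [[-4, 4, -4], [4, 4, 0], [-4, 0, 0]].
Applying the same elementary operations to the rows and columns of H produces a congruent diagonal matrix with entries -4, 8, 2.
Counting signs: 2 positive, 1 negative.
H is indefinite, so the origin is a saddle point.

saddle point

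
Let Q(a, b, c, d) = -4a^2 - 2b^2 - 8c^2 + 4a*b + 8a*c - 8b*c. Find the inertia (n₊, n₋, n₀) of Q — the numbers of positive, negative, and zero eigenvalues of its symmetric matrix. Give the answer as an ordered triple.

The associated matrix is A = [[-4, 2, 4, 0], [2, -2, -4, 0], [4, -4, -8, 0], [0, 0, 0, 0]].
Applying the same elementary operations to the rows and columns of A produces a congruent diagonal matrix with entries -4, -1, 0, 0.
So there are 2 negative, 2 zero pivots.

(0, 2, 2)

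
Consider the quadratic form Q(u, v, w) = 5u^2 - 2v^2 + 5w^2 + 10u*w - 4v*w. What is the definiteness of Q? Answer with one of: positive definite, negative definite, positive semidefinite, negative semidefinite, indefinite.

indefinite

The symmetric matrix is A = [[5, 0, 5], [0, -2, -2], [5, -2, 5]].
Congruent diagonalization of A (simultaneous row and column reduction) yields pivots 5, -2, 2.
That gives 2 positive, 1 negative pivots.
Hence Q is indefinite.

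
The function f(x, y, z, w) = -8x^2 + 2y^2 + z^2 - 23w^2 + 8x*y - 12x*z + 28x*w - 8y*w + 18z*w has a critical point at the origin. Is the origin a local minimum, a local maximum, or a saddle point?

saddle point

The Hessian at the origin is H = [[-16, 8, -12, 28], [8, 4, 0, -8], [-12, 0, 2, 18], [28, -8, 18, -46]].
An LDLᵀ factorisation of H has diagonal entries -16, 8, 13/2, -24/13.
That gives 2 positive, 2 negative pivots.
H is indefinite, so the origin is a saddle point.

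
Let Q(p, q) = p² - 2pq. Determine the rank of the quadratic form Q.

Write A = [[1, -1], [-1, 0]].
An LDLᵀ factorisation of A has diagonal entries 1, -1.
So there are 1 positive, 1 negative pivots.
The rank is the number of nonzero pivots: 2.

2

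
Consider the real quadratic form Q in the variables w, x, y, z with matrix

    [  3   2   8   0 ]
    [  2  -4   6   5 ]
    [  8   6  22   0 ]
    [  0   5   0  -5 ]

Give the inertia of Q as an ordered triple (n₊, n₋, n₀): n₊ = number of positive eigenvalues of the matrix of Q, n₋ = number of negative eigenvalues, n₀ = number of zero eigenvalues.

(2, 2, 0)

An LDLᵀ factorisation of A has diagonal entries 3, -16/3, 3/4, -5/6.
That gives 2 positive, 2 negative pivots.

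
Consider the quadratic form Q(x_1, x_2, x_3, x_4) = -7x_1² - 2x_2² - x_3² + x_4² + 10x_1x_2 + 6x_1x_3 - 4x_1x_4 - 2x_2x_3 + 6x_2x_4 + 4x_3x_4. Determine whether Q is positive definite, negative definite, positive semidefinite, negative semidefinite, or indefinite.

The symmetric matrix is A = [[-7, 5, 3, -2], [5, -2, -1, 3], [3, -1, -1, 2], [-2, 3, 2, 1]].
Symmetric row and column elimination reduces A to a congruent diagonal form with pivots -7, 11/7, -6/11, 0.
Counting signs: 1 positive, 2 negative, 1 zero.
Hence Q is indefinite.

indefinite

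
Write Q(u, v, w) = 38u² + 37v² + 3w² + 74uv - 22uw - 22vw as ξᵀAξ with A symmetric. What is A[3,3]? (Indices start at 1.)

3

The coefficient of w² in Q is 3, and that is exactly A[3,3].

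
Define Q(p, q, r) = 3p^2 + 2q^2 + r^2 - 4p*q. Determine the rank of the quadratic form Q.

3

Write A = [[3, -2, 0], [-2, 2, 0], [0, 0, 1]].
Row-reducing A symmetrically gives the diagonal entries 3, 2/3, 1.
Counting signs: 3 positive.
The rank is the number of nonzero pivots: 3.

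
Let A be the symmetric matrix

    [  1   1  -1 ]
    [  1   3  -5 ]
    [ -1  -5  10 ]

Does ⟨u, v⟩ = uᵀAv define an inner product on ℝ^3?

yes

Row-reducing A symmetrically gives the diagonal entries 1, 2, 1.
That gives 3 positive pivots.
Hence Q is positive definite.
⟨·,·⟩ is an inner product exactly when A is positive definite.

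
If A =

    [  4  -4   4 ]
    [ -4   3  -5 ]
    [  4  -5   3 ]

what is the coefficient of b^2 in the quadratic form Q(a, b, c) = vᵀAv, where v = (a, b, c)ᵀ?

The coefficient of b^2 is the diagonal entry A[2,2] = 3.

3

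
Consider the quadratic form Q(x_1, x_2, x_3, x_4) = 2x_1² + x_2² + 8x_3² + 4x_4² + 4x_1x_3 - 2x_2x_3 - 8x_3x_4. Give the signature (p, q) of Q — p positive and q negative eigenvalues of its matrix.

(4, 0)

Write A = [[2, 0, 2, 0], [0, 1, -1, 0], [2, -1, 8, -4], [0, 0, -4, 4]].
Congruent diagonalization of A (simultaneous row and column reduction) yields pivots 2, 1, 5, 4/5.
So there are 4 positive pivots.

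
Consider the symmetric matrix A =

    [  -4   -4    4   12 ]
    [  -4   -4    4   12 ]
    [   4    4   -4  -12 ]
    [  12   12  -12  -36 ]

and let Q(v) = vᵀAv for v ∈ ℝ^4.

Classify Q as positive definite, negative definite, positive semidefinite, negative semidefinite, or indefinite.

negative semidefinite

Applying the same elementary operations to the rows and columns of A produces a congruent diagonal matrix with entries -4, 0, 0, 0.
That gives 1 negative, 3 zero pivots.
Hence Q is negative semidefinite.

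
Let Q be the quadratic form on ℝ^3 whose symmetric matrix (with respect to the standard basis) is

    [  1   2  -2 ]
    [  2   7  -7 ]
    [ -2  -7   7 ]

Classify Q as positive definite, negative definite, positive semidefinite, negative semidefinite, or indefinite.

positive semidefinite

Row-reducing A symmetrically gives the diagonal entries 1, 3, 0.
That gives 2 positive, 1 zero pivots.
Hence Q is positive semidefinite.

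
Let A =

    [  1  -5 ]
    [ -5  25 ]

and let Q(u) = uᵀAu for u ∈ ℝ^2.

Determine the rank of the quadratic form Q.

Applying the same elementary operations to the rows and columns of A produces a congruent diagonal matrix with entries 1, 0.
That gives 1 positive, 1 zero pivots.
The rank is the number of nonzero pivots: 1.

1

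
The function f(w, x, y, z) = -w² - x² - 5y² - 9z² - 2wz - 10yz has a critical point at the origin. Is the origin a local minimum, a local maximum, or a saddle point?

The Hessian at the origin is H = [[-2, 0, 0, -2], [0, -2, 0, 0], [0, 0, -10, -10], [-2, 0, -10, -18]].
Applying the same elementary operations to the rows and columns of H produces a congruent diagonal matrix with entries -2, -2, -10, -6.
So there are 4 negative pivots.
H is negative definite, so the origin is a strict local maximum.

local maximum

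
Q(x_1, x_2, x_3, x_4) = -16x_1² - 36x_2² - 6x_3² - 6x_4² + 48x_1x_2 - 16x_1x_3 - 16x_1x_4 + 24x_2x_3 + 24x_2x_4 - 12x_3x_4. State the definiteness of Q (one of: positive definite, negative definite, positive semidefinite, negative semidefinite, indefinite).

Write A = [[-16, 24, -8, -8], [24, -36, 12, 12], [-8, 12, -6, -6], [-8, 12, -6, -6]].
Symmetric row and column elimination reduces A to a congruent diagonal form with pivots -16, 0, -2, 0.
That gives 2 negative, 2 zero pivots.
Hence Q is negative semidefinite.

negative semidefinite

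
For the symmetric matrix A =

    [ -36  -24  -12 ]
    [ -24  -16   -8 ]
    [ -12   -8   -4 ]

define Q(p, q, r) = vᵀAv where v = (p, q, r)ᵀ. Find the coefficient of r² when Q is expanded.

-4

The coefficient of r² is the diagonal entry A[3,3] = -4.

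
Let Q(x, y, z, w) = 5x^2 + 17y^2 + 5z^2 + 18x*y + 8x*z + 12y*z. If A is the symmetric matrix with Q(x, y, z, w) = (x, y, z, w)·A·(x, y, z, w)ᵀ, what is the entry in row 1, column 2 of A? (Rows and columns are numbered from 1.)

The coefficient of x·y in Q is 18. For a symmetric A this equals A[1,2] + A[2,1] = 2·A[1,2].
So A[1,2] = 18/2 = 9.

9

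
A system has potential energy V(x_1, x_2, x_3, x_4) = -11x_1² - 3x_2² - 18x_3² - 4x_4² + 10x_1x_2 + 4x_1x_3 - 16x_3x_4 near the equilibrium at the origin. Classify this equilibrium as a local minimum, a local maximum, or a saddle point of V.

local maximum

The Hessian at the origin is H = [[-22, 10, 4, 0], [10, -6, 0, 0], [4, 0, -36, -16], [0, 0, -16, -8]].
An LDLᵀ factorisation of H has diagonal entries -22, -16/11, -33, -8/33.
That gives 4 negative pivots.
H is negative definite, so the origin is a strict local maximum.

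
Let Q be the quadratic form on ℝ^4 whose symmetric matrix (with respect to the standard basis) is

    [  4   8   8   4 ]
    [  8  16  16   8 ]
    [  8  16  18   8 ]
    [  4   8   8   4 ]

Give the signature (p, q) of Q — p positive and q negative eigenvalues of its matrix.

(2, 0)

Applying the same elementary operations to the rows and columns of A produces a congruent diagonal matrix with entries 4, 0, 2, 0.
So there are 2 positive, 2 zero pivots.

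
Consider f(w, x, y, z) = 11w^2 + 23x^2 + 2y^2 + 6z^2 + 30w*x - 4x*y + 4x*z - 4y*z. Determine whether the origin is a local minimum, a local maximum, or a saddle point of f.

local minimum

The Hessian at the origin is H = [[22, 30, 0, 0], [30, 46, -4, 4], [0, -4, 4, -4], [0, 4, -4, 12]].
An LDLᵀ factorisation of H has diagonal entries 22, 56/11, 6/7, 8.
So there are 4 positive pivots.
H is positive definite, so the origin is a strict local minimum.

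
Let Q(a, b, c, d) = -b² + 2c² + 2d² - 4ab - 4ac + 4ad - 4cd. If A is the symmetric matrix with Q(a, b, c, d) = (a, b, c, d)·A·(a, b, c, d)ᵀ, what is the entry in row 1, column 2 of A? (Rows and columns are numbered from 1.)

The coefficient of a·b in Q is -4. For a symmetric A this equals A[1,2] + A[2,1] = 2·A[1,2].
So A[1,2] = -4/2 = -2.

-2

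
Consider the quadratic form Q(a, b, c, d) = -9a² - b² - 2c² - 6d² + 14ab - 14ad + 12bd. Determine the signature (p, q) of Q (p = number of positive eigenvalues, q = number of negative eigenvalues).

(1, 3)

The associated matrix is A = [[-9, 7, 0, -7], [7, -1, 0, 6], [0, 0, -2, 0], [-7, 6, 0, -6]].
An LDLᵀ factorisation of A has diagonal entries -9, 40/9, -2, -5/8.
So there are 1 positive, 3 negative pivots.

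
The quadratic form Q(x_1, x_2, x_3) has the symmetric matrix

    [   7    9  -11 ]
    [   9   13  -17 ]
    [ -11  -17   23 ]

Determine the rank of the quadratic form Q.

2

Symmetric row and column elimination reduces A to a congruent diagonal form with pivots 7, 10/7, 0.
That gives 2 positive, 1 zero pivots.
The rank is the number of nonzero pivots: 2.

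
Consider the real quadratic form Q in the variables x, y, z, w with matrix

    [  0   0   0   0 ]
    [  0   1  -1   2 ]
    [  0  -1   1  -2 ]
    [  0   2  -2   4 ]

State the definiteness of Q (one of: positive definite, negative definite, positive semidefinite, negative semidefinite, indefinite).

positive semidefinite

Applying the same elementary operations to the rows and columns of A produces a congruent diagonal matrix with entries 0, 1, 0, 0.
Counting signs: 1 positive, 3 zero.
Hence Q is positive semidefinite.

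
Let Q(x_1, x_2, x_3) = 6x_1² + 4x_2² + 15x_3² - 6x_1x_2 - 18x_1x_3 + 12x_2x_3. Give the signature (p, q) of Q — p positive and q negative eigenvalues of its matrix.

The associated matrix is A = [[6, -3, -9], [-3, 4, 6], [-9, 6, 15]].
Row-reducing A symmetrically gives the diagonal entries 6, 5/2, 3/5.
Counting signs: 3 positive.

(3, 0)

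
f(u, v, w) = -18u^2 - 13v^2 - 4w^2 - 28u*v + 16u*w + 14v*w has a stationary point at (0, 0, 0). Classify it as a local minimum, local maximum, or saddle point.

local maximum

The Hessian at the origin is H = [[-36, -28, 16], [-28, -26, 14], [16, 14, -8]].
Congruent diagonalization of H (simultaneous row and column reduction) yields pivots -36, -38/9, -6/19.
Counting signs: 3 negative.
H is negative definite, so the origin is a strict local maximum.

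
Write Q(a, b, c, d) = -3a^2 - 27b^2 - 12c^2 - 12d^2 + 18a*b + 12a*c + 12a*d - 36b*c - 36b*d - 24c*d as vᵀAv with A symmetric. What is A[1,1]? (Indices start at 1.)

-3

The coefficient of a^2 in Q is -3, and that is exactly A[1,1].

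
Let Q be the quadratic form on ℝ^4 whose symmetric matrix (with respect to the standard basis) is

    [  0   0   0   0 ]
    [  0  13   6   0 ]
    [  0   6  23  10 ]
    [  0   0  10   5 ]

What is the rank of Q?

3

Applying the same elementary operations to the rows and columns of A produces a congruent diagonal matrix with entries 0, 13, 263/13, 15/263.
That gives 3 positive, 1 zero pivots.
The rank is the number of nonzero pivots: 3.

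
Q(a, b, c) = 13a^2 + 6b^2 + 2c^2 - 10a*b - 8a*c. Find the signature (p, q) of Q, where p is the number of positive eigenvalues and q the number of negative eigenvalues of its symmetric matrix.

Write A = [[13, -5, -4], [-5, 6, 0], [-4, 0, 2]].
Applying the same elementary operations to the rows and columns of A produces a congruent diagonal matrix with entries 13, 53/13, 10/53.
That gives 3 positive pivots.

(3, 0)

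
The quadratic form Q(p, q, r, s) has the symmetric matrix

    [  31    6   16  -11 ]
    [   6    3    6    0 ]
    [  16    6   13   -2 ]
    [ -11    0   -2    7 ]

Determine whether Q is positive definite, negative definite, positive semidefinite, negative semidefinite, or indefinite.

Symmetric row and column elimination reduces A to a congruent diagonal form with pivots 31, 57/31, 3/19, 0.
Counting signs: 3 positive, 1 zero.
Hence Q is positive semidefinite.

positive semidefinite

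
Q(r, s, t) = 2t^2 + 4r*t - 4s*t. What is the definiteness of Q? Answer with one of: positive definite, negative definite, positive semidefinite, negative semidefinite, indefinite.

indefinite

The symmetric matrix is A = [[0, 0, 2], [0, 0, -2], [2, -2, 2]].
A is congruent to a diagonal matrix with 1 positive, 1 negative and 1 zero entries, so Q is indefinite.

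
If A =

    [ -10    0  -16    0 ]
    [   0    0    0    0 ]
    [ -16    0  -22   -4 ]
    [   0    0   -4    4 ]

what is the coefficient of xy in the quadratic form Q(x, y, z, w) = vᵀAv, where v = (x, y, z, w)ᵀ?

0

The coefficient of xy is A[1,2] + A[2,1] = 2·0 = 0.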